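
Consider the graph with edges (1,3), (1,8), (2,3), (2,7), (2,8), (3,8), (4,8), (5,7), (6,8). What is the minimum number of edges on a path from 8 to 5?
3 (path: 8 -> 2 -> 7 -> 5, 3 edges)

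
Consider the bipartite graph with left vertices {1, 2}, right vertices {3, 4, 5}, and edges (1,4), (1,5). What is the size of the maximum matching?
1 (matching: (1,5); upper bound min(|L|,|R|) = min(2,3) = 2)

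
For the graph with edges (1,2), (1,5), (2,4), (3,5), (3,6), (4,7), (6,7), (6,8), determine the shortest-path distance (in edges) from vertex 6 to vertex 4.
2 (path: 6 -> 7 -> 4, 2 edges)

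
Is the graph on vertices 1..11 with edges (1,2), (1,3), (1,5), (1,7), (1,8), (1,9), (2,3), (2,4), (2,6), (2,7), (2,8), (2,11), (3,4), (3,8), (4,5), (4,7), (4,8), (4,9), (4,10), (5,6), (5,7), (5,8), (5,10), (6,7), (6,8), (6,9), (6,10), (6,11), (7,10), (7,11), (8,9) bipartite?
No (odd cycle of length 3: 7 -> 1 -> 2 -> 7)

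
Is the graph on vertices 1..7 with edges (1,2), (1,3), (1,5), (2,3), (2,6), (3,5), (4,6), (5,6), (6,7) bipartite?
No (odd cycle of length 3: 2 -> 1 -> 3 -> 2)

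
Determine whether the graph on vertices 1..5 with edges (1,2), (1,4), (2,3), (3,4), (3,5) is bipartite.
Yes. Partition: {1, 3}, {2, 4, 5}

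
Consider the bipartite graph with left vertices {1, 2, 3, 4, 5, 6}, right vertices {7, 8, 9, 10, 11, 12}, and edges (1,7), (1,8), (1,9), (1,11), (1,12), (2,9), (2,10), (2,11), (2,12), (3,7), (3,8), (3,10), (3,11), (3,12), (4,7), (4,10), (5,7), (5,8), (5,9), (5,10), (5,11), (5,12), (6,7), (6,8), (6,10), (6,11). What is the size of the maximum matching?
6 (matching: (1,12), (2,11), (3,10), (4,7), (5,9), (6,8); upper bound min(|L|,|R|) = min(6,6) = 6)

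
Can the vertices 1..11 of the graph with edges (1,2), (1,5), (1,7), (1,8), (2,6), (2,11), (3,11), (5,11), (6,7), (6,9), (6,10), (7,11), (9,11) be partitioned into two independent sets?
Yes. Partition: {1, 4, 6, 11}, {2, 3, 5, 7, 8, 9, 10}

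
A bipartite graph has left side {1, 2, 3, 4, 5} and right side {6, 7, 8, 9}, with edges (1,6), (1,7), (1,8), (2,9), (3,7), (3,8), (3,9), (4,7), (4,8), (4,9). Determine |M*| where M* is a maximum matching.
4 (matching: (1,6), (2,9), (3,7), (4,8); upper bound min(|L|,|R|) = min(5,4) = 4)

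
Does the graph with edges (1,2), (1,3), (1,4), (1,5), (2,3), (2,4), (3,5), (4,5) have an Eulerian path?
No (4 vertices have odd degree: {2, 3, 4, 5}; Eulerian path requires 0 or 2)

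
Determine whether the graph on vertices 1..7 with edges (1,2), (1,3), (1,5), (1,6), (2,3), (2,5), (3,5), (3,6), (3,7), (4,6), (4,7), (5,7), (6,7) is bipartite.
No (odd cycle of length 3: 3 -> 1 -> 2 -> 3)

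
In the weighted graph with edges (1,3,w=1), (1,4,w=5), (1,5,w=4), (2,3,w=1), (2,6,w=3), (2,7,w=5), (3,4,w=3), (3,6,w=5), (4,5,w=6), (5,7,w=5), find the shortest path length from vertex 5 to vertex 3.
5 (path: 5 -> 1 -> 3; weights 4 + 1 = 5)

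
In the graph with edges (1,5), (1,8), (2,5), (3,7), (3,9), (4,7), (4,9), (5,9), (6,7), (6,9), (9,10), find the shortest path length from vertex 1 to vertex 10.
3 (path: 1 -> 5 -> 9 -> 10, 3 edges)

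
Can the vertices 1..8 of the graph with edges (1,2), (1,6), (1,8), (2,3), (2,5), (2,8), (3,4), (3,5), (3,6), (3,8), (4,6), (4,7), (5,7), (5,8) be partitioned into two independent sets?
No (odd cycle of length 3: 2 -> 1 -> 8 -> 2)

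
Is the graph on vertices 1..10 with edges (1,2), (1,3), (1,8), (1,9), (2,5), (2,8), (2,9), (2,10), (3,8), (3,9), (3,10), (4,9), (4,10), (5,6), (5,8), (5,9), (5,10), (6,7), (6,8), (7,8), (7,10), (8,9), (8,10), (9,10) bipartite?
No (odd cycle of length 3: 2 -> 1 -> 8 -> 2)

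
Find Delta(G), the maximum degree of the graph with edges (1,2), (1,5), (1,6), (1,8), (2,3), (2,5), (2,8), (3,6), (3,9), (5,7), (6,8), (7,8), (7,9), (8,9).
5 (attained at vertex 8)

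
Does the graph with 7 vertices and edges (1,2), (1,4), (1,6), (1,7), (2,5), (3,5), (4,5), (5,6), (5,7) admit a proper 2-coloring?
Yes. Partition: {1, 5}, {2, 3, 4, 6, 7}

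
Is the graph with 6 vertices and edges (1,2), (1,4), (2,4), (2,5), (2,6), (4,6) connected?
No, it has 2 components: {1, 2, 4, 5, 6}, {3}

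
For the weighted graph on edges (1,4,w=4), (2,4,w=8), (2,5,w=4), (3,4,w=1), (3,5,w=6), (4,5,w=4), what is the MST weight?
13 (MST edges: (1,4,w=4), (2,5,w=4), (3,4,w=1), (4,5,w=4); sum of weights 4 + 4 + 1 + 4 = 13)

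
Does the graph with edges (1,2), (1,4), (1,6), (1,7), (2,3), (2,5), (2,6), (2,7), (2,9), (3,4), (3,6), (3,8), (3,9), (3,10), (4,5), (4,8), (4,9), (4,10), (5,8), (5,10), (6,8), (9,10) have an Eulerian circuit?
Yes (the graph is connected and all 10 vertices have even degree)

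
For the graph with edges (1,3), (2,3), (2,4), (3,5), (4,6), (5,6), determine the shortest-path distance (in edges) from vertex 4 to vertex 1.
3 (path: 4 -> 2 -> 3 -> 1, 3 edges)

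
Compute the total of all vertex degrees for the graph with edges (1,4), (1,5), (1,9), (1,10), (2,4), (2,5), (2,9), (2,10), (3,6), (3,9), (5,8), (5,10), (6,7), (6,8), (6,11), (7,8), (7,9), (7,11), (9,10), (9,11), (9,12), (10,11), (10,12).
46 (handshake: sum of degrees = 2|E| = 2 x 23 = 46)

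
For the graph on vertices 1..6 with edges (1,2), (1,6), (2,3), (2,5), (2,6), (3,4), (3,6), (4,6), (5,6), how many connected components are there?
1 (components: {1, 2, 3, 4, 5, 6})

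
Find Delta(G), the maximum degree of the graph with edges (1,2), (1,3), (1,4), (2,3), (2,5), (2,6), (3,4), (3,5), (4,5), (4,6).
4 (attained at vertices 2, 3, 4)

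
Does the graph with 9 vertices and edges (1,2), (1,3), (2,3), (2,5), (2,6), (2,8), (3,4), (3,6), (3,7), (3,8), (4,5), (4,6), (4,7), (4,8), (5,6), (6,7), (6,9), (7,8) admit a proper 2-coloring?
No (odd cycle of length 3: 3 -> 1 -> 2 -> 3)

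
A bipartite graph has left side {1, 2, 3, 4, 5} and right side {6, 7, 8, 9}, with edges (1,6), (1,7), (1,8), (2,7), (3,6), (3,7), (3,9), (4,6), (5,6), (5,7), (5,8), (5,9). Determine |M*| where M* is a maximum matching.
4 (matching: (1,8), (2,7), (3,9), (4,6); upper bound min(|L|,|R|) = min(5,4) = 4)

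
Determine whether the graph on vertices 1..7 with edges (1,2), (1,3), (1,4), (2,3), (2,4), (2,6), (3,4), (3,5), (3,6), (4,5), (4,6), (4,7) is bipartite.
No (odd cycle of length 3: 4 -> 1 -> 3 -> 4)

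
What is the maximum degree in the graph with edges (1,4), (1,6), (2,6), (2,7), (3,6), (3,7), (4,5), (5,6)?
4 (attained at vertex 6)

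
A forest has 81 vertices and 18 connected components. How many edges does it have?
63 (Each of the 18 component trees on V_i vertices has V_i - 1 edges; summing gives V - C = 81 - 18 = 63)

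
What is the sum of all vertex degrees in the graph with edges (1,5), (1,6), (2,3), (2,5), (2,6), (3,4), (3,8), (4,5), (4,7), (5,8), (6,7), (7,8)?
24 (handshake: sum of degrees = 2|E| = 2 x 12 = 24)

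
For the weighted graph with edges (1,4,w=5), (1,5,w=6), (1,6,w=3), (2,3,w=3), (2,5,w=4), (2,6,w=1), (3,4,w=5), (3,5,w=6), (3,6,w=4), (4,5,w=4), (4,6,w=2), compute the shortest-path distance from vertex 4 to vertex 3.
5 (path: 4 -> 3; weights 5 = 5)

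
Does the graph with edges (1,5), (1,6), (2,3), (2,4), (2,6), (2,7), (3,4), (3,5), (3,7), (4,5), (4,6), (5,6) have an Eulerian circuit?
Yes (the graph is connected and all 7 vertices have even degree)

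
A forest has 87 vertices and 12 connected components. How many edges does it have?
75 (Each of the 12 component trees on V_i vertices has V_i - 1 edges; summing gives V - C = 87 - 12 = 75)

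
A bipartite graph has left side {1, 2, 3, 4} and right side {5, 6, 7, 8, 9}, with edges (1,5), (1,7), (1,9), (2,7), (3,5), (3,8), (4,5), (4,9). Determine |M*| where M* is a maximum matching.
4 (matching: (1,9), (2,7), (3,8), (4,5); upper bound min(|L|,|R|) = min(4,5) = 4)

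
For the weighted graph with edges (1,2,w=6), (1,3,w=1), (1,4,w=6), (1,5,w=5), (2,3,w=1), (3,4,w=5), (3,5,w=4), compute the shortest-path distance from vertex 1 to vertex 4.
6 (path: 1 -> 4; weights 6 = 6)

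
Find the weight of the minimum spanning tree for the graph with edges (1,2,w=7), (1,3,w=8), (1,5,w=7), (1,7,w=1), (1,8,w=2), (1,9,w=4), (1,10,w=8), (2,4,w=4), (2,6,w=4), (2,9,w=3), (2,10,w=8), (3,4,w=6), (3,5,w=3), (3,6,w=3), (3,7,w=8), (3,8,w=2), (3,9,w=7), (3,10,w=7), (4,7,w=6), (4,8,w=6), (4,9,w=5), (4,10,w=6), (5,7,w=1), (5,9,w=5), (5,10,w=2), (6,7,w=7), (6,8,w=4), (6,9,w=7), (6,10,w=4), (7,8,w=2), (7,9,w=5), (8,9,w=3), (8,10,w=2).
21 (MST edges: (1,7,w=1), (1,8,w=2), (2,4,w=4), (2,9,w=3), (3,6,w=3), (3,8,w=2), (5,7,w=1), (5,10,w=2), (8,9,w=3); sum of weights 1 + 2 + 4 + 3 + 3 + 2 + 1 + 2 + 3 = 21)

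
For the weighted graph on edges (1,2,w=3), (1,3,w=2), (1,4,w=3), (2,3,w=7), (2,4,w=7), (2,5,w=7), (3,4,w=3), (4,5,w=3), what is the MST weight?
11 (MST edges: (1,2,w=3), (1,3,w=2), (1,4,w=3), (4,5,w=3); sum of weights 3 + 2 + 3 + 3 = 11)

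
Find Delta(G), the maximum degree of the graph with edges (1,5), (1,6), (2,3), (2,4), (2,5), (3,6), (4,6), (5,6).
4 (attained at vertex 6)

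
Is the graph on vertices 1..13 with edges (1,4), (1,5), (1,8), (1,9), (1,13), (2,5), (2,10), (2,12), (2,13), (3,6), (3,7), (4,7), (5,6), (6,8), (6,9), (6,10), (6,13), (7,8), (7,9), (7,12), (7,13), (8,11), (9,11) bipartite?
Yes. Partition: {1, 2, 6, 7, 11}, {3, 4, 5, 8, 9, 10, 12, 13}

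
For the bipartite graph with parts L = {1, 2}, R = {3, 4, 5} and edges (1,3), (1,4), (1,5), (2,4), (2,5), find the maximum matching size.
2 (matching: (1,5), (2,4); upper bound min(|L|,|R|) = min(2,3) = 2)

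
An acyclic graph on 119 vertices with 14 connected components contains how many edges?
105 (Each of the 14 component trees on V_i vertices has V_i - 1 edges; summing gives V - C = 119 - 14 = 105)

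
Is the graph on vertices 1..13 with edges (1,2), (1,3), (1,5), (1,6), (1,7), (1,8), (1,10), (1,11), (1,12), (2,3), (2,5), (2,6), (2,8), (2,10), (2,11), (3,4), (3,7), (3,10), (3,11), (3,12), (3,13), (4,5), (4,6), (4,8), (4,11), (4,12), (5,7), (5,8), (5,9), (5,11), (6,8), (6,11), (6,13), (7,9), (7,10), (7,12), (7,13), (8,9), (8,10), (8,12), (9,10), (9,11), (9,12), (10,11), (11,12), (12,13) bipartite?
No (odd cycle of length 3: 11 -> 1 -> 5 -> 11)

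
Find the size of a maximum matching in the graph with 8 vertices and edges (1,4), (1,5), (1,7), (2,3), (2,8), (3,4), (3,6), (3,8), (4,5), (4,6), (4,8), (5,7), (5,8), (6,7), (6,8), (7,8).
4 (matching: (1,5), (2,3), (4,6), (7,8); upper bound floor(n/2) = floor(8/2) = 4)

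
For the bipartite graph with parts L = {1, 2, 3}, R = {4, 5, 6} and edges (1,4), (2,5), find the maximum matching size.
2 (matching: (1,4), (2,5); upper bound min(|L|,|R|) = min(3,3) = 3)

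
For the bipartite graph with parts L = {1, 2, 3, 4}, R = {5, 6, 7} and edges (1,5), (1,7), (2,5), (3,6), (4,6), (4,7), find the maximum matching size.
3 (matching: (1,7), (2,5), (3,6); upper bound min(|L|,|R|) = min(4,3) = 3)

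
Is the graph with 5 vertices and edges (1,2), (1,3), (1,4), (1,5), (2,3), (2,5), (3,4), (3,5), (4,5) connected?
Yes (BFS from 1 visits [1, 2, 3, 4, 5] — all 5 vertices reached)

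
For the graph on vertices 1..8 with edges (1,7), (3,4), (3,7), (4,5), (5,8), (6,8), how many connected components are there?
2 (components: {1, 3, 4, 5, 6, 7, 8}, {2})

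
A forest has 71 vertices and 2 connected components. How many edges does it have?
69 (Each of the 2 component trees on V_i vertices has V_i - 1 edges; summing gives V - C = 71 - 2 = 69)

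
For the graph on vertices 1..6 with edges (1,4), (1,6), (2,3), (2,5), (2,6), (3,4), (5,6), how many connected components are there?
1 (components: {1, 2, 3, 4, 5, 6})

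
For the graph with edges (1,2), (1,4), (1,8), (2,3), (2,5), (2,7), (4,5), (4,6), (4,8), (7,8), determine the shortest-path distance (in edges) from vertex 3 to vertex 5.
2 (path: 3 -> 2 -> 5, 2 edges)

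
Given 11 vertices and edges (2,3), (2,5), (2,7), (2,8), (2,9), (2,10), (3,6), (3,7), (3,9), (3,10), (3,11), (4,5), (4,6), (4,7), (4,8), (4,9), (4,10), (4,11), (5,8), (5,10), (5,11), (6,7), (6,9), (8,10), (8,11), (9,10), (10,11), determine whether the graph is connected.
No, it has 2 components: {1}, {2, 3, 4, 5, 6, 7, 8, 9, 10, 11}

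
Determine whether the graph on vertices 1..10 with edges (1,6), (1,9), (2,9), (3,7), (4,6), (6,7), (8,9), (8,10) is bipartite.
Yes. Partition: {1, 2, 4, 5, 7, 8}, {3, 6, 9, 10}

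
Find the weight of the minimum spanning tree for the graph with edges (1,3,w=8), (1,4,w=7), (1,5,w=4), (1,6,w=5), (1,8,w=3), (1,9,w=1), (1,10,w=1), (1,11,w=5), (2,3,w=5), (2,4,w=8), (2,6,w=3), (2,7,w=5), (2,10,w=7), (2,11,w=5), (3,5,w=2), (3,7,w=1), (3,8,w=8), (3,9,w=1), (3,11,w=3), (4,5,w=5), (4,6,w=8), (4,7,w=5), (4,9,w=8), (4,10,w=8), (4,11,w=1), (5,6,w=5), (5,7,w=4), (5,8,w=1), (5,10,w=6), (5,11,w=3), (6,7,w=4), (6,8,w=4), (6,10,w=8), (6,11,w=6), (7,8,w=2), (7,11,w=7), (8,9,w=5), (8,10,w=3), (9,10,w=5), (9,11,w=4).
18 (MST edges: (1,9,w=1), (1,10,w=1), (2,6,w=3), (3,5,w=2), (3,7,w=1), (3,9,w=1), (3,11,w=3), (4,11,w=1), (5,8,w=1), (6,7,w=4); sum of weights 1 + 1 + 3 + 2 + 1 + 1 + 3 + 1 + 1 + 4 = 18)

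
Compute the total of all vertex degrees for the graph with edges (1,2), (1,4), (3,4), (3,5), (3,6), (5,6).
12 (handshake: sum of degrees = 2|E| = 2 x 6 = 12)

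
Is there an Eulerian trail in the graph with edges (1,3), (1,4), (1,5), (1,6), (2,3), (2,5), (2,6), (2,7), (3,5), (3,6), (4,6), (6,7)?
Yes (the graph is connected and exactly 2 vertices have odd degree: {5, 6}; any Eulerian path must start and end at those)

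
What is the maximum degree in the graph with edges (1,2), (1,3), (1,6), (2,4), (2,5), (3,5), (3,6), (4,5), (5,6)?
4 (attained at vertex 5)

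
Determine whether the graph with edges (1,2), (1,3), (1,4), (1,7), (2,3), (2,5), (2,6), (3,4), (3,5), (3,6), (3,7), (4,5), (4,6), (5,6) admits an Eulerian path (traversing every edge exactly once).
Yes — and in fact it has an Eulerian circuit (the graph is connected and all 7 vertices have even degree)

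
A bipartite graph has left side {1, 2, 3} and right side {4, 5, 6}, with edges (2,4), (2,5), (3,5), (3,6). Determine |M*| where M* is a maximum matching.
2 (matching: (2,5), (3,6); upper bound min(|L|,|R|) = min(3,3) = 3)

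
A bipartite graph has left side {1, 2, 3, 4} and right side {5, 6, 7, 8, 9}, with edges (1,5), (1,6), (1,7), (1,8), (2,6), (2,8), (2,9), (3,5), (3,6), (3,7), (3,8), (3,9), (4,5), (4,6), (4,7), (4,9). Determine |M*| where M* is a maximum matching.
4 (matching: (1,8), (2,9), (3,7), (4,6); upper bound min(|L|,|R|) = min(4,5) = 4)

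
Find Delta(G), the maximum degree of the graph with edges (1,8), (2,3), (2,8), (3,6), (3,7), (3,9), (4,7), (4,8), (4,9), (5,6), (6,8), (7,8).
5 (attained at vertex 8)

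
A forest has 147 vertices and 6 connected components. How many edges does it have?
141 (Each of the 6 component trees on V_i vertices has V_i - 1 edges; summing gives V - C = 147 - 6 = 141)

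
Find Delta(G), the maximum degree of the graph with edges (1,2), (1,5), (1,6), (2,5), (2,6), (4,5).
3 (attained at vertices 1, 2, 5)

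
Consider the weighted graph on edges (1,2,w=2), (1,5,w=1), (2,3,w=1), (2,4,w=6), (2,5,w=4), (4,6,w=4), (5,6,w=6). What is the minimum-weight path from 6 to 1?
7 (path: 6 -> 5 -> 1; weights 6 + 1 = 7)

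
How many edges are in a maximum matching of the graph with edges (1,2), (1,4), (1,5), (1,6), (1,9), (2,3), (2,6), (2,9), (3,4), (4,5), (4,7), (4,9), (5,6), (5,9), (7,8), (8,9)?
4 (matching: (2,3), (4,7), (5,6), (8,9); upper bound floor(n/2) = floor(9/2) = 4)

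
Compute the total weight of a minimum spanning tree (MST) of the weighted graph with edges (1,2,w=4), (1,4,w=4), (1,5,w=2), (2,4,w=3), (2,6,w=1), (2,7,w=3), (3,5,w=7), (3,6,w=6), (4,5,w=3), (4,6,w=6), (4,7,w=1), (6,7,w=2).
15 (MST edges: (1,5,w=2), (2,6,w=1), (3,6,w=6), (4,5,w=3), (4,7,w=1), (6,7,w=2); sum of weights 2 + 1 + 6 + 3 + 1 + 2 = 15)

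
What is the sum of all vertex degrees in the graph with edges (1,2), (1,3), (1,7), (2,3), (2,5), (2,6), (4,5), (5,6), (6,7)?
18 (handshake: sum of degrees = 2|E| = 2 x 9 = 18)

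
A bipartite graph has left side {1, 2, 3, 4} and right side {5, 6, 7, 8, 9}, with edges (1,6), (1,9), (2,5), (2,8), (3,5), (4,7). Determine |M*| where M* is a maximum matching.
4 (matching: (1,9), (2,8), (3,5), (4,7); upper bound min(|L|,|R|) = min(4,5) = 4)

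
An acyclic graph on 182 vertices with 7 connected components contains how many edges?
175 (Each of the 7 component trees on V_i vertices has V_i - 1 edges; summing gives V - C = 182 - 7 = 175)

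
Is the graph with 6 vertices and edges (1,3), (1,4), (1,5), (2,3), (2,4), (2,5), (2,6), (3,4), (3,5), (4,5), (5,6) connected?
Yes (BFS from 1 visits [1, 3, 4, 5, 2, 6] — all 6 vertices reached)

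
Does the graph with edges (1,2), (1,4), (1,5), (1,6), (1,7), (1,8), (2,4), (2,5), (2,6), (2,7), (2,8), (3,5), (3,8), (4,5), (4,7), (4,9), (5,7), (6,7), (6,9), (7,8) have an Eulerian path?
Yes (the graph is connected and exactly 2 vertices have odd degree: {4, 5}; any Eulerian path must start and end at those)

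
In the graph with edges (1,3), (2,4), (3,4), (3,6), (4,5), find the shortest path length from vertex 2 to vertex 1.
3 (path: 2 -> 4 -> 3 -> 1, 3 edges)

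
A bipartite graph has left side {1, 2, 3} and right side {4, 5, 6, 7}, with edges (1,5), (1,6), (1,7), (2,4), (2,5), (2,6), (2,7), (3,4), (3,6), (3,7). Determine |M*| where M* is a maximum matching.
3 (matching: (1,7), (2,5), (3,6); upper bound min(|L|,|R|) = min(3,4) = 3)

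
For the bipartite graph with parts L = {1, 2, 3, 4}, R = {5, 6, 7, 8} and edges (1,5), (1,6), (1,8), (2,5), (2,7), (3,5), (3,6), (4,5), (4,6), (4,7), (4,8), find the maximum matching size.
4 (matching: (1,8), (2,7), (3,6), (4,5); upper bound min(|L|,|R|) = min(4,4) = 4)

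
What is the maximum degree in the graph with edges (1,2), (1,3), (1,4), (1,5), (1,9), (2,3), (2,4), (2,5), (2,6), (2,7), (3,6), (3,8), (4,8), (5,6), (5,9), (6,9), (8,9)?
6 (attained at vertex 2)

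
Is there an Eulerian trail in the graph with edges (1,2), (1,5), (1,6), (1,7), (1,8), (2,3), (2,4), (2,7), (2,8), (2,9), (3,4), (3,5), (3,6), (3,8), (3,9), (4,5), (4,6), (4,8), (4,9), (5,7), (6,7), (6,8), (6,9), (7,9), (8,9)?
Yes (the graph is connected and exactly 2 vertices have odd degree: {1, 7}; any Eulerian path must start and end at those)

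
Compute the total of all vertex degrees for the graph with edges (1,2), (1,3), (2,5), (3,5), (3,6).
10 (handshake: sum of degrees = 2|E| = 2 x 5 = 10)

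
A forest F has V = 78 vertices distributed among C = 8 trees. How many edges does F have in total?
70 (Each of the 8 component trees on V_i vertices has V_i - 1 edges; summing gives V - C = 78 - 8 = 70)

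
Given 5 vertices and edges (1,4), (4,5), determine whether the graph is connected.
No, it has 3 components: {1, 4, 5}, {2}, {3}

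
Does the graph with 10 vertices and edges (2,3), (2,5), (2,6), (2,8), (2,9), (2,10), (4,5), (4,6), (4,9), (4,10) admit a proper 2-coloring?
Yes. Partition: {1, 2, 4, 7}, {3, 5, 6, 8, 9, 10}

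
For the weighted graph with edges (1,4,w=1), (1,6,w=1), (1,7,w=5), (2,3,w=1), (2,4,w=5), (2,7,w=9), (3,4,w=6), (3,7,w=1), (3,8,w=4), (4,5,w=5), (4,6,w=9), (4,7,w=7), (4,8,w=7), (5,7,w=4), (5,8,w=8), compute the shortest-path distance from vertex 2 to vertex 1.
6 (path: 2 -> 4 -> 1; weights 5 + 1 = 6)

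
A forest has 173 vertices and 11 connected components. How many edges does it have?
162 (Each of the 11 component trees on V_i vertices has V_i - 1 edges; summing gives V - C = 173 - 11 = 162)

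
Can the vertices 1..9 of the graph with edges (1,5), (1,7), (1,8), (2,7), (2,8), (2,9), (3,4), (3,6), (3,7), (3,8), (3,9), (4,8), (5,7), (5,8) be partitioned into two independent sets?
No (odd cycle of length 3: 8 -> 1 -> 5 -> 8)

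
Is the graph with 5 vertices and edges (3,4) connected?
No, it has 4 components: {1}, {2}, {3, 4}, {5}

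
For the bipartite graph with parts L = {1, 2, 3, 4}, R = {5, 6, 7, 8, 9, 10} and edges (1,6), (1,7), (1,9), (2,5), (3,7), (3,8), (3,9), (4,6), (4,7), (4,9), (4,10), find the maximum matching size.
4 (matching: (1,9), (2,5), (3,8), (4,10); upper bound min(|L|,|R|) = min(4,6) = 4)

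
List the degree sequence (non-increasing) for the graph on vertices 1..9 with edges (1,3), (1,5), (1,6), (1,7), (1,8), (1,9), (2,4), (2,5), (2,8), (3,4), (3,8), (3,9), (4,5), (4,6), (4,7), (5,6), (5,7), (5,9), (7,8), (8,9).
[6, 6, 5, 5, 4, 4, 4, 3, 3] (degrees: deg(1)=6, deg(2)=3, deg(3)=4, deg(4)=5, deg(5)=6, deg(6)=3, deg(7)=4, deg(8)=5, deg(9)=4)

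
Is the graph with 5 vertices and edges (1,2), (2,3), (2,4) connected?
No, it has 2 components: {1, 2, 3, 4}, {5}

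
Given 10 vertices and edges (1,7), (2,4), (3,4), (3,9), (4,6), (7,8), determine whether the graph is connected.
No, it has 4 components: {1, 7, 8}, {2, 3, 4, 6, 9}, {5}, {10}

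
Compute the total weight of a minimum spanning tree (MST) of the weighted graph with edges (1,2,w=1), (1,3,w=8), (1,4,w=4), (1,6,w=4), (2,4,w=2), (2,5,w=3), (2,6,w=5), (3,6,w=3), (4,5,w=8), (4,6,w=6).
13 (MST edges: (1,2,w=1), (1,6,w=4), (2,4,w=2), (2,5,w=3), (3,6,w=3); sum of weights 1 + 4 + 2 + 3 + 3 = 13)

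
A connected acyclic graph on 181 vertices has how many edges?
180 (A tree on V vertices has V - 1 edges, so 181 - 1 = 180)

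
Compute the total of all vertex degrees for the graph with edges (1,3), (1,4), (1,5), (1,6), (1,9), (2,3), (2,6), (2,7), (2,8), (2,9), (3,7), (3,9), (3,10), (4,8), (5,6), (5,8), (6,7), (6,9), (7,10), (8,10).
40 (handshake: sum of degrees = 2|E| = 2 x 20 = 40)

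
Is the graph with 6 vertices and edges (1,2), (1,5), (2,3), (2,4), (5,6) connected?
Yes (BFS from 1 visits [1, 2, 5, 3, 4, 6] — all 6 vertices reached)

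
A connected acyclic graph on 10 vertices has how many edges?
9 (A tree on V vertices has V - 1 edges, so 10 - 1 = 9)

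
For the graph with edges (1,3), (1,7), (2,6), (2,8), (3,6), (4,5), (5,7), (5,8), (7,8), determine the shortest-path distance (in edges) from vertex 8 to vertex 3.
3 (path: 8 -> 7 -> 1 -> 3, 3 edges)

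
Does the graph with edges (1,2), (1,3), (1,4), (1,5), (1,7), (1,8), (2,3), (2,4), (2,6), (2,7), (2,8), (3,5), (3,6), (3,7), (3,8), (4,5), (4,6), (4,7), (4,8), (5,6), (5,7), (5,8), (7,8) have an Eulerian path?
Yes — and in fact it has an Eulerian circuit (the graph is connected and all 8 vertices have even degree)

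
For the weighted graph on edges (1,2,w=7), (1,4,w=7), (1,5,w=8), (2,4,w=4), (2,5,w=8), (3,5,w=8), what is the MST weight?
27 (MST edges: (1,2,w=7), (1,5,w=8), (2,4,w=4), (3,5,w=8); sum of weights 7 + 8 + 4 + 8 = 27)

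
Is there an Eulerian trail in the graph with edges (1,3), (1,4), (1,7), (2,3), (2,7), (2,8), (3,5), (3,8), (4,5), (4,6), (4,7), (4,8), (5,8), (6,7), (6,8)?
No (6 vertices have odd degree: {1, 2, 4, 5, 6, 8}; Eulerian path requires 0 or 2)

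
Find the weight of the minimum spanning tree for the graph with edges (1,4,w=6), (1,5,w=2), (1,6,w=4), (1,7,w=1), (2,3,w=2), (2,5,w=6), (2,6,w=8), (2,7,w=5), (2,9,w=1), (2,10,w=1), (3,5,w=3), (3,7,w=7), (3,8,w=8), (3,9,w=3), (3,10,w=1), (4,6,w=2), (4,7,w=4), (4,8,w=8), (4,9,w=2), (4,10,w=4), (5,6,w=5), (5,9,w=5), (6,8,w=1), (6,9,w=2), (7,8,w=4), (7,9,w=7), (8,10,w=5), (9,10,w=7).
14 (MST edges: (1,5,w=2), (1,7,w=1), (2,9,w=1), (2,10,w=1), (3,5,w=3), (3,10,w=1), (4,6,w=2), (4,9,w=2), (6,8,w=1); sum of weights 2 + 1 + 1 + 1 + 3 + 1 + 2 + 2 + 1 = 14)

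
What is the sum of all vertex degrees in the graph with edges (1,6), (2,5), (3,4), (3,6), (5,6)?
10 (handshake: sum of degrees = 2|E| = 2 x 5 = 10)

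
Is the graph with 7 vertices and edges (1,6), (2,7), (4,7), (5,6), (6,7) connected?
No, it has 2 components: {1, 2, 4, 5, 6, 7}, {3}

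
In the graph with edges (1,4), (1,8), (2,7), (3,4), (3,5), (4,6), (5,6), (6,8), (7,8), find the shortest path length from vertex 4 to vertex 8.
2 (path: 4 -> 6 -> 8, 2 edges)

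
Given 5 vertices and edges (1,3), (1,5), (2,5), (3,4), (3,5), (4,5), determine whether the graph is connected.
Yes (BFS from 1 visits [1, 3, 5, 4, 2] — all 5 vertices reached)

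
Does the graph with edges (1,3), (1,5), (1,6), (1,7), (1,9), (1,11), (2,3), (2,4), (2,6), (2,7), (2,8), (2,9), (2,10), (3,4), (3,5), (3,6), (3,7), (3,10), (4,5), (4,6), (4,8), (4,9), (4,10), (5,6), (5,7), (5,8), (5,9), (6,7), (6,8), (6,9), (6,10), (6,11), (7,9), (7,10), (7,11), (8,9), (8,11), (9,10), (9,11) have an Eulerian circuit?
No (6 vertices have odd degree: {2, 3, 4, 5, 9, 11}; Eulerian circuit requires 0)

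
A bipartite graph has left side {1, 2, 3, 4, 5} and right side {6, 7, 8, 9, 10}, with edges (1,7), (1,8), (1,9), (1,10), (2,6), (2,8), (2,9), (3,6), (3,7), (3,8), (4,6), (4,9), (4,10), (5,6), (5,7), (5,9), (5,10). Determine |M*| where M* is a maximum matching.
5 (matching: (1,10), (2,9), (3,8), (4,6), (5,7); upper bound min(|L|,|R|) = min(5,5) = 5)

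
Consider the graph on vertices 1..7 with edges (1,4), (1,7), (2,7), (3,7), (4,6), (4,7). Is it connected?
No, it has 2 components: {1, 2, 3, 4, 6, 7}, {5}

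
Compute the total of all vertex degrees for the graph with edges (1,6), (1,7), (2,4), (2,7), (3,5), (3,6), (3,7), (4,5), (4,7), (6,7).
20 (handshake: sum of degrees = 2|E| = 2 x 10 = 20)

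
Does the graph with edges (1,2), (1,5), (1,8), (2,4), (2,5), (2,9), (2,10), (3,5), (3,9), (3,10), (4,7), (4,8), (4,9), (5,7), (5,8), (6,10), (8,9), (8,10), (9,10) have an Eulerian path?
No (8 vertices have odd degree: {1, 2, 3, 5, 6, 8, 9, 10}; Eulerian path requires 0 or 2)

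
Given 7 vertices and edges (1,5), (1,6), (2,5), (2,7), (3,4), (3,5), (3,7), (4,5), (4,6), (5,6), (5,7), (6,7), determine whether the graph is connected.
Yes (BFS from 1 visits [1, 5, 6, 2, 3, 4, 7] — all 7 vertices reached)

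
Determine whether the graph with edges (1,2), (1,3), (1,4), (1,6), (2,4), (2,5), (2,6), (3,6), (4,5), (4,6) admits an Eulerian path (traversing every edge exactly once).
Yes — and in fact it has an Eulerian circuit (the graph is connected and all 6 vertices have even degree)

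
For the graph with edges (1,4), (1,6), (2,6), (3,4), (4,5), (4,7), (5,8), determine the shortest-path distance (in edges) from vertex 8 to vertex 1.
3 (path: 8 -> 5 -> 4 -> 1, 3 edges)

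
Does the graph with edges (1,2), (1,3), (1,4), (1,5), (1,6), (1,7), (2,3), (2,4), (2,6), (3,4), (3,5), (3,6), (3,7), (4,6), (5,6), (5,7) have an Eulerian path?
Yes (the graph is connected and exactly 2 vertices have odd degree: {6, 7}; any Eulerian path must start and end at those)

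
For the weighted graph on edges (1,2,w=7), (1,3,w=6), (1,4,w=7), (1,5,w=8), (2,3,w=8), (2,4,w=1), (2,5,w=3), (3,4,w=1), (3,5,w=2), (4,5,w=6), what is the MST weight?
10 (MST edges: (1,3,w=6), (2,4,w=1), (3,4,w=1), (3,5,w=2); sum of weights 6 + 1 + 1 + 2 = 10)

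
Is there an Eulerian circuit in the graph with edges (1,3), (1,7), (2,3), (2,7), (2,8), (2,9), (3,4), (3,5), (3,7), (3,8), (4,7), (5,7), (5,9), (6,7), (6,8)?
No (2 vertices have odd degree: {5, 8}; Eulerian circuit requires 0)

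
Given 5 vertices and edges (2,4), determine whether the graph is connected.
No, it has 4 components: {1}, {2, 4}, {3}, {5}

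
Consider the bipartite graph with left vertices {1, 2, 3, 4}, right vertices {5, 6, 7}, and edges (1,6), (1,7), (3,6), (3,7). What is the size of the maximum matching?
2 (matching: (1,7), (3,6); upper bound min(|L|,|R|) = min(4,3) = 3)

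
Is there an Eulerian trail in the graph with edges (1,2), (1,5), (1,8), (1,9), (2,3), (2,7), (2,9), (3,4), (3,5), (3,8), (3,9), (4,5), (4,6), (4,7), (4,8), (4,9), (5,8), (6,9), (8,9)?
Yes (the graph is connected and exactly 2 vertices have odd degree: {3, 8}; any Eulerian path must start and end at those)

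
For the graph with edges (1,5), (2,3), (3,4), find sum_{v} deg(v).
6 (handshake: sum of degrees = 2|E| = 2 x 3 = 6)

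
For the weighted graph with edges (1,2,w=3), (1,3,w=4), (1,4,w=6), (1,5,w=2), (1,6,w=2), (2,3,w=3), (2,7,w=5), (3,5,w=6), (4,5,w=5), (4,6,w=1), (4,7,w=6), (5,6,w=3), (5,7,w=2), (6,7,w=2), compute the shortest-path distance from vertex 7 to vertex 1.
4 (path: 7 -> 5 -> 1; weights 2 + 2 = 4)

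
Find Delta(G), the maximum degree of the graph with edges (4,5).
1 (attained at vertices 4, 5)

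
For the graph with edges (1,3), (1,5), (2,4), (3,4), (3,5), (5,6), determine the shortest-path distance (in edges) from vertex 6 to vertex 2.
4 (path: 6 -> 5 -> 3 -> 4 -> 2, 4 edges)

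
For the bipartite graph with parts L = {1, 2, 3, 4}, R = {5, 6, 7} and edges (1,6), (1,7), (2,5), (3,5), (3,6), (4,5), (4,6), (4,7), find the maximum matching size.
3 (matching: (1,7), (2,5), (3,6); upper bound min(|L|,|R|) = min(4,3) = 3)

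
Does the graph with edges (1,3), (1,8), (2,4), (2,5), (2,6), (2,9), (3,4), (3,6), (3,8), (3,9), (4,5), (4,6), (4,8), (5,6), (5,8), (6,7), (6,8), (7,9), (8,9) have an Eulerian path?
Yes (the graph is connected and exactly 2 vertices have odd degree: {3, 4}; any Eulerian path must start and end at those)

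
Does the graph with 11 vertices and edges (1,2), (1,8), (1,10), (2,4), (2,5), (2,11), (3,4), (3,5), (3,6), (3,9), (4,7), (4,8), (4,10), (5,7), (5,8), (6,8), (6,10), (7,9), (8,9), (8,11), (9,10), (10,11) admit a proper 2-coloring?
Yes. Partition: {1, 4, 5, 6, 9, 11}, {2, 3, 7, 8, 10}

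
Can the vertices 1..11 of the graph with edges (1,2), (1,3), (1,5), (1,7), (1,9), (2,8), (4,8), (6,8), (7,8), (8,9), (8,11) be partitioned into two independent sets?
Yes. Partition: {1, 8, 10}, {2, 3, 4, 5, 6, 7, 9, 11}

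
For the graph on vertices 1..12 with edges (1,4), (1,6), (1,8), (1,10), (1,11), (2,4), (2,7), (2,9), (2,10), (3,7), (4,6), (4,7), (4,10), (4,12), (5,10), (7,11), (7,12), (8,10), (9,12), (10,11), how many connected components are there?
1 (components: {1, 2, 3, 4, 5, 6, 7, 8, 9, 10, 11, 12})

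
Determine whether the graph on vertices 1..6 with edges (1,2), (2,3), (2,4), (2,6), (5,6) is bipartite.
Yes. Partition: {1, 3, 4, 6}, {2, 5}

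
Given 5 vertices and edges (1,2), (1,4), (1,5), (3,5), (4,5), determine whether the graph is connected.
Yes (BFS from 1 visits [1, 2, 4, 5, 3] — all 5 vertices reached)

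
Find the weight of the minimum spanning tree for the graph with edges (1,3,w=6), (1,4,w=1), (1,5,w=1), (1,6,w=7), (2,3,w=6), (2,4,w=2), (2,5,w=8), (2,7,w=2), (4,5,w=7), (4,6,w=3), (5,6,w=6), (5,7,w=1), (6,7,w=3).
14 (MST edges: (1,3,w=6), (1,4,w=1), (1,5,w=1), (2,4,w=2), (4,6,w=3), (5,7,w=1); sum of weights 6 + 1 + 1 + 2 + 3 + 1 = 14)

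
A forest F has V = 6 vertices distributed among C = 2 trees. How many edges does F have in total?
4 (Each of the 2 component trees on V_i vertices has V_i - 1 edges; summing gives V - C = 6 - 2 = 4)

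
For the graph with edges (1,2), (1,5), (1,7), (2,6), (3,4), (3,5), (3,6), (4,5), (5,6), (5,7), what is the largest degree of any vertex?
5 (attained at vertex 5)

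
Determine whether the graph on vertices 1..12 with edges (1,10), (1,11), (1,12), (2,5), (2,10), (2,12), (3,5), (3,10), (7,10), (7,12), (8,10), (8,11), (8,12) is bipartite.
Yes. Partition: {1, 2, 3, 4, 6, 7, 8, 9}, {5, 10, 11, 12}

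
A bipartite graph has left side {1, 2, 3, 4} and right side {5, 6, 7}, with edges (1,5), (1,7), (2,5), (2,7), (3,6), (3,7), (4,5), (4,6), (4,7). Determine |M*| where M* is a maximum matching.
3 (matching: (1,7), (2,5), (3,6); upper bound min(|L|,|R|) = min(4,3) = 3)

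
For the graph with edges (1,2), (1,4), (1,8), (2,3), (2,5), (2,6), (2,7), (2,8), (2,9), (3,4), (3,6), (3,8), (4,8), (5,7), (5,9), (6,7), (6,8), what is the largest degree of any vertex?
7 (attained at vertex 2)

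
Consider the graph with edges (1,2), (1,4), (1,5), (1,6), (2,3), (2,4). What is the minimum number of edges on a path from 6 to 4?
2 (path: 6 -> 1 -> 4, 2 edges)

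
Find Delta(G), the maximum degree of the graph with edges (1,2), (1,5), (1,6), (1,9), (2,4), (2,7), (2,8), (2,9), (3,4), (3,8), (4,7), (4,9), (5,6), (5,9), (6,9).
5 (attained at vertices 2, 9)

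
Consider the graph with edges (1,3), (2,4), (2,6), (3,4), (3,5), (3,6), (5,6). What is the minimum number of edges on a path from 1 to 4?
2 (path: 1 -> 3 -> 4, 2 edges)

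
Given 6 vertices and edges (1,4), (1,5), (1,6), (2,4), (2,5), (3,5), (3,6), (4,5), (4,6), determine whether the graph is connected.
Yes (BFS from 1 visits [1, 4, 5, 6, 2, 3] — all 6 vertices reached)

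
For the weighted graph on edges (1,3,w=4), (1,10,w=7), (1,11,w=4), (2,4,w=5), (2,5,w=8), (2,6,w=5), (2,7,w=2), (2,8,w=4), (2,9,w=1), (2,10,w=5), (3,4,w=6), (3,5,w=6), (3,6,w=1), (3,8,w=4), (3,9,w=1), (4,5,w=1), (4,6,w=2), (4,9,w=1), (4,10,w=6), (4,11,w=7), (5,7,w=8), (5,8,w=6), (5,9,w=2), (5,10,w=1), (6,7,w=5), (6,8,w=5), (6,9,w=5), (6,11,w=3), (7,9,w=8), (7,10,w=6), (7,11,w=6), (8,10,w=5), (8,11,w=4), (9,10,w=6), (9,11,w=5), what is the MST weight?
19 (MST edges: (1,3,w=4), (2,7,w=2), (2,8,w=4), (2,9,w=1), (3,6,w=1), (3,9,w=1), (4,5,w=1), (4,9,w=1), (5,10,w=1), (6,11,w=3); sum of weights 4 + 2 + 4 + 1 + 1 + 1 + 1 + 1 + 1 + 3 = 19)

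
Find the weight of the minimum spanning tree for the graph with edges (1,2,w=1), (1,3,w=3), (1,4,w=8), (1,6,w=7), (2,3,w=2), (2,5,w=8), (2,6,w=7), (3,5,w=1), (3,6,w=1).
13 (MST edges: (1,2,w=1), (1,4,w=8), (2,3,w=2), (3,5,w=1), (3,6,w=1); sum of weights 1 + 8 + 2 + 1 + 1 = 13)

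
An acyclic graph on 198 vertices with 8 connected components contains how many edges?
190 (Each of the 8 component trees on V_i vertices has V_i - 1 edges; summing gives V - C = 198 - 8 = 190)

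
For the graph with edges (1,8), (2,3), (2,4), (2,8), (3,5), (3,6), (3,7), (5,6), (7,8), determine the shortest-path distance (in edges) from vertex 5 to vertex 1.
4 (path: 5 -> 3 -> 7 -> 8 -> 1, 4 edges)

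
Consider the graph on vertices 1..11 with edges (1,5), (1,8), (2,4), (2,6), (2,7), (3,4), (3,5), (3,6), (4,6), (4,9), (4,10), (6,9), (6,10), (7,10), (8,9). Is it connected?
No, it has 2 components: {1, 2, 3, 4, 5, 6, 7, 8, 9, 10}, {11}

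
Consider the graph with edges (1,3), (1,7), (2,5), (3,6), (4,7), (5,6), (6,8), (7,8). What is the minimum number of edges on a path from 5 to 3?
2 (path: 5 -> 6 -> 3, 2 edges)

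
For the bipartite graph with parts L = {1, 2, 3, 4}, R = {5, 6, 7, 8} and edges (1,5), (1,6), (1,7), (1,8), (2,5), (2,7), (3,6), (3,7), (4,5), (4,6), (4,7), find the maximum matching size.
4 (matching: (1,8), (2,7), (3,6), (4,5); upper bound min(|L|,|R|) = min(4,4) = 4)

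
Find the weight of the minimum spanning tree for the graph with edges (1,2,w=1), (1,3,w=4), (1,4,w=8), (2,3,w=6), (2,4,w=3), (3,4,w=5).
8 (MST edges: (1,2,w=1), (1,3,w=4), (2,4,w=3); sum of weights 1 + 4 + 3 = 8)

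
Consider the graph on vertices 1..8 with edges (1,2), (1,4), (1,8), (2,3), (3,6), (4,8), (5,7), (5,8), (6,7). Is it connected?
Yes (BFS from 1 visits [1, 2, 4, 8, 3, 5, 6, 7] — all 8 vertices reached)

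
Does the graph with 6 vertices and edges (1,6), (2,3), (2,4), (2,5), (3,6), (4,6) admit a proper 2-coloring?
Yes. Partition: {1, 3, 4, 5}, {2, 6}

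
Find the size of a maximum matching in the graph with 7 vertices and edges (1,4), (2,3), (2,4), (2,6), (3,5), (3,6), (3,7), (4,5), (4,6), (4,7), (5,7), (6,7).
3 (matching: (1,4), (3,6), (5,7); upper bound floor(n/2) = floor(7/2) = 3)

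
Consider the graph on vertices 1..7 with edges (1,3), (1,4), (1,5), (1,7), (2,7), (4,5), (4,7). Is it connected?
No, it has 2 components: {1, 2, 3, 4, 5, 7}, {6}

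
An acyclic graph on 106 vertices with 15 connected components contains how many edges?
91 (Each of the 15 component trees on V_i vertices has V_i - 1 edges; summing gives V - C = 106 - 15 = 91)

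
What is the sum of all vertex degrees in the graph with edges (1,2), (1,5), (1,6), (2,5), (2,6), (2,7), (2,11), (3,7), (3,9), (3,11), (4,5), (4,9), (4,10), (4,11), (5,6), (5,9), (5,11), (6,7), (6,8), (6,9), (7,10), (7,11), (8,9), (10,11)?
48 (handshake: sum of degrees = 2|E| = 2 x 24 = 48)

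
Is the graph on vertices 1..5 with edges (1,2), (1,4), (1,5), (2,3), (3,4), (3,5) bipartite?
Yes. Partition: {1, 3}, {2, 4, 5}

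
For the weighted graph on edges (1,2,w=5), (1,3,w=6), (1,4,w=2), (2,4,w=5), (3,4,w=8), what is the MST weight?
13 (MST edges: (1,2,w=5), (1,3,w=6), (1,4,w=2); sum of weights 5 + 6 + 2 = 13)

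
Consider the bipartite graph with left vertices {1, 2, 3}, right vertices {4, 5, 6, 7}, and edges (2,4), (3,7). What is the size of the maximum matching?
2 (matching: (2,4), (3,7); upper bound min(|L|,|R|) = min(3,4) = 3)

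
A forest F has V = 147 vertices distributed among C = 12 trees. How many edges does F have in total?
135 (Each of the 12 component trees on V_i vertices has V_i - 1 edges; summing gives V - C = 147 - 12 = 135)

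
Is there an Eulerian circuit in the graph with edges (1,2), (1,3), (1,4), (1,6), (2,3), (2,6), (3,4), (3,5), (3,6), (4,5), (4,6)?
No (2 vertices have odd degree: {2, 3}; Eulerian circuit requires 0)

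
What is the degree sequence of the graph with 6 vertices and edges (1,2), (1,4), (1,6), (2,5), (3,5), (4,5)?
[3, 3, 2, 2, 1, 1] (degrees: deg(1)=3, deg(2)=2, deg(3)=1, deg(4)=2, deg(5)=3, deg(6)=1)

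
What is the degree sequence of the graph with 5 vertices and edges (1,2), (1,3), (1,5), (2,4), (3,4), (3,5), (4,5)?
[3, 3, 3, 3, 2] (degrees: deg(1)=3, deg(2)=2, deg(3)=3, deg(4)=3, deg(5)=3)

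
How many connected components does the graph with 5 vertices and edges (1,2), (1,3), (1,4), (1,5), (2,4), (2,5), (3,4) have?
1 (components: {1, 2, 3, 4, 5})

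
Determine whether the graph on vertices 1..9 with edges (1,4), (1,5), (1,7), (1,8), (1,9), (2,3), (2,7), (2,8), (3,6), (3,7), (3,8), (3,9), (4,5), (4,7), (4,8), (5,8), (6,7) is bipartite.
No (odd cycle of length 3: 8 -> 1 -> 4 -> 8)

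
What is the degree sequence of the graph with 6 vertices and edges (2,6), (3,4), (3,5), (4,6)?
[2, 2, 2, 1, 1, 0] (degrees: deg(1)=0, deg(2)=1, deg(3)=2, deg(4)=2, deg(5)=1, deg(6)=2)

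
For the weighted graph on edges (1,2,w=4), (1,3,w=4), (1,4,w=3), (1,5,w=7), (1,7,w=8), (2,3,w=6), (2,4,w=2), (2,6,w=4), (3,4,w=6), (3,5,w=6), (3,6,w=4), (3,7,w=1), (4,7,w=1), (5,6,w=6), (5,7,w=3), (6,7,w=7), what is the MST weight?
14 (MST edges: (1,4,w=3), (2,4,w=2), (2,6,w=4), (3,7,w=1), (4,7,w=1), (5,7,w=3); sum of weights 3 + 2 + 4 + 1 + 1 + 3 = 14)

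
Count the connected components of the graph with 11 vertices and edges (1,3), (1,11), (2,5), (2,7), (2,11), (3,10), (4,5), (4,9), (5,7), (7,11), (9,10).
3 (components: {1, 2, 3, 4, 5, 7, 9, 10, 11}, {6}, {8})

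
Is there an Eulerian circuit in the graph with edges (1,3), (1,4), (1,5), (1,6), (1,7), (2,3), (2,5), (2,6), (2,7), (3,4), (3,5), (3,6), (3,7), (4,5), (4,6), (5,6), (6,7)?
No (2 vertices have odd degree: {1, 5}; Eulerian circuit requires 0)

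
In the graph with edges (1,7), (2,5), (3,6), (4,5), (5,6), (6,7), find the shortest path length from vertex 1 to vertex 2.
4 (path: 1 -> 7 -> 6 -> 5 -> 2, 4 edges)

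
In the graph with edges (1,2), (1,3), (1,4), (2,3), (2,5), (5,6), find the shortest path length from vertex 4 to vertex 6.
4 (path: 4 -> 1 -> 2 -> 5 -> 6, 4 edges)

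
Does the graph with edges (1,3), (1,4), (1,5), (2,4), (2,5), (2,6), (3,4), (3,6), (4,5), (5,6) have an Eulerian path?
No (4 vertices have odd degree: {1, 2, 3, 6}; Eulerian path requires 0 or 2)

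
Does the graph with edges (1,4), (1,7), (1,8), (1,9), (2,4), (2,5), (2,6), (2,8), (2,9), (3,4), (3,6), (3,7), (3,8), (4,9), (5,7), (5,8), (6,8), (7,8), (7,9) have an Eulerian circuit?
No (4 vertices have odd degree: {2, 5, 6, 7}; Eulerian circuit requires 0)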